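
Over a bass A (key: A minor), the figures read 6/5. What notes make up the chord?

A, C, E, F

The written figures 6/5 are shorthand for 6/5/3: the 3 is implied.
A third above A in this key is C.
A fifth above A in this key is E.
A sixth above A in this key is F.
Together with the bass A, this spells F major seventh in first inversion.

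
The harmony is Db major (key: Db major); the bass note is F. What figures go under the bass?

F is the third of Db major, so the chord is in first inversion.
A triad in first inversion is figured 6/3, conventionally abbreviated 6.

6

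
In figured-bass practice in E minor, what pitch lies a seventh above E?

Counting 6 letter steps above E lands on D; in E minor, that letter is D.

D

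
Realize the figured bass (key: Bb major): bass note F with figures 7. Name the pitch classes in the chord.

The written figures 7 are shorthand for 7/5/3: the 5/3 are implied.
A third above F in this key is A.
A fifth above F in this key is C.
A seventh above F in this key is Eb.
Together with the bass F, this spells F dominant seventh in root position.

F, A, C, Eb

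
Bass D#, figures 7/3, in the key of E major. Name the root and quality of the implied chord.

The figures 7/3 indicate a seventh chord in root position.
In root position the bass is the root, so the root is D#.
The chord tones are D#, F#, A, C#, giving D# half-diminished seventh.

D# half-diminished seventh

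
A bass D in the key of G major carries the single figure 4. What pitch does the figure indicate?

Counting 3 letter steps above D lands on G; in G major, that letter is G.

G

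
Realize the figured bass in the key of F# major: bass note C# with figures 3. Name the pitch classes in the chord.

The written figures 3 are shorthand for 5/3: the 5 is implied.
A third above C# in this key is E#.
A fifth above C# in this key is G#.
Together with the bass C#, this spells C# major in root position.

C#, E#, G#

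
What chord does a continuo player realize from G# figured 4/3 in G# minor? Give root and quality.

C# minor seventh

The figures 4/3 indicate a seventh chord in second inversion.
In second inversion the root lies a fourth above the bass: a fourth above G# in G# minor is C#.
The chord tones are G#, B, C#, E, giving C# minor seventh.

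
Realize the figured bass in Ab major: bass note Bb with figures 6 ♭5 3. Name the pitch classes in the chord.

Bb, Db, Fb, G

A third above Bb in this key is Db.
A fifth above Bb in this key is F, lowered to Fb by the flat.
A sixth above Bb in this key is G.
Together with the bass Bb, this spells G diminished seventh in first inversion.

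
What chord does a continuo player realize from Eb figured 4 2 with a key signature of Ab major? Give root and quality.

F minor seventh

The figures 4 2 indicate a seventh chord in third inversion.
In third inversion the root lies a second above the bass: a second above Eb in Ab major is F.
The chord tones are Eb, F, Ab, C, giving F minor seventh.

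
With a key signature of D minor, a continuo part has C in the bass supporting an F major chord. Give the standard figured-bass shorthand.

6/4

C is the fifth of F major, so the chord is in second inversion.
A triad in second inversion is figured 6/4, conventionally abbreviated 6/4.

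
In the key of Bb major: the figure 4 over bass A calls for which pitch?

Counting 3 letter steps above A lands on D; in Bb major, that letter is D.

D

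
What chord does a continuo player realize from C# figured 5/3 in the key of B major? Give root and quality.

The figures 5/3 indicate a triad in root position.
In root position the bass is the root, so the root is C#.
The chord tones are C#, E, G#, giving C# minor.

C# minor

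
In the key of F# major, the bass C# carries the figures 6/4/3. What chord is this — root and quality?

The figures 6/4/3 indicate a seventh chord in second inversion.
In second inversion the root lies a fourth above the bass: a fourth above C# in F# major is F#.
The chord tones are C#, E#, F#, A#, giving F# major seventh.

F# major seventh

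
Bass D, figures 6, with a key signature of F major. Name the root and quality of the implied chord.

Bb major

The figures 6 indicate a triad in first inversion.
In first inversion the root lies a sixth above the bass: a sixth above D in F major is Bb.
The chord tones are D, F, Bb, giving Bb major.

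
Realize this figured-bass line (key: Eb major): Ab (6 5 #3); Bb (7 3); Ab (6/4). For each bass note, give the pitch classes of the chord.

Ab, C#, Eb, F | Bb, D, F, Ab | Ab, D, F

Ab (6/5/#3): Ab, C#, Eb, F.
Bb (7/5/3): Bb, D, F, Ab.
Ab (6/4): Ab, D, F.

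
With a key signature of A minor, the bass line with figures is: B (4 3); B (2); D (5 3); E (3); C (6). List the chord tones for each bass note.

B, D, E, G | B, C, E, G | D, F, A | E, G, B | C, E, A

B (6/4/3): B, D, E, G.
B (6/4/2): B, C, E, G.
D (5/3): D, F, A.
E (5/3): E, G, B.
C (6/3): C, E, A.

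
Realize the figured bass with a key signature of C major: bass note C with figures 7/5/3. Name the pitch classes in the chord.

C, E, G, B

A third above C in this key is E.
A fifth above C in this key is G.
A seventh above C in this key is B.
Together with the bass C, this spells C major seventh in root position.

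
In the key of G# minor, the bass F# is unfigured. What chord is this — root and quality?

An unfigured bass indicates a triad in root position.
In root position the bass is the root, so the root is F#.
The chord tones are F#, A#, C#, giving F# major.

F# major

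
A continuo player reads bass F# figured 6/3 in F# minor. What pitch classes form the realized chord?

F#, A, D

A third above F# in this key is A.
A sixth above F# in this key is D.
Together with the bass F#, this spells D major in first inversion.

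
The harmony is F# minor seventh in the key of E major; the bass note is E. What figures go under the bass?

4/2

E is the seventh of F# minor seventh, so the chord is in third inversion.
A seventh chord in third inversion is figured 6/4/2, conventionally abbreviated 4/2.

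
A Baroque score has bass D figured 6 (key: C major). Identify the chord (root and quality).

B diminished

The figures 6 indicate a triad in first inversion.
In first inversion the root lies a sixth above the bass: a sixth above D in C major is B.
The chord tones are D, F, B, giving B diminished.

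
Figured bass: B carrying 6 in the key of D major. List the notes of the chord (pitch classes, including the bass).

B, D, G

The written figures 6 are shorthand for 6/3: the 3 is implied.
A third above B in this key is D.
A sixth above B in this key is G.
Together with the bass B, this spells G major in first inversion.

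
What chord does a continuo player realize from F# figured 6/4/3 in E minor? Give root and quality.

The figures 6/4/3 indicate a seventh chord in second inversion.
In second inversion the root lies a fourth above the bass: a fourth above F# in E minor is B.
The chord tones are F#, A, B, D, giving B minor seventh.

B minor seventh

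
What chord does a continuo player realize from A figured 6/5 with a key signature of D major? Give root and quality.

The figures 6/5 indicate a seventh chord in first inversion.
In first inversion the root lies a sixth above the bass: a sixth above A in D major is F#.
The chord tones are A, C#, E, F#, giving F# minor seventh.

F# minor seventh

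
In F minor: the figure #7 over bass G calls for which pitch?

Counting 6 letter steps above G lands on F; in F minor, that letter is F.
The #7 figure raises it a semitone, giving F#.

F#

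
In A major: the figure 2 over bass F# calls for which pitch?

G#

Counting 1 letter step above F# lands on G; in A major, that letter is G#.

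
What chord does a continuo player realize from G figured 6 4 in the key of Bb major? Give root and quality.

The figures 6 4 indicate a triad in second inversion.
In second inversion the root lies a fourth above the bass: a fourth above G in Bb major is C.
The chord tones are G, C, Eb, giving C minor.

C minor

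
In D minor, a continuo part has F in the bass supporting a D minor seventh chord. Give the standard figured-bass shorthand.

F is the third of D minor seventh, so the chord is in first inversion.
A seventh chord in first inversion is figured 6/5/3, conventionally abbreviated 6/5.

6/5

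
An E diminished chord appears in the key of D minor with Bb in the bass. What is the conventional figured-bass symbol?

6/4

Bb is the fifth of E diminished, so the chord is in second inversion.
A triad in second inversion is figured 6/4, conventionally abbreviated 6/4.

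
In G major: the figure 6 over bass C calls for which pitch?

Counting 5 letter steps above C lands on A; in G major, that letter is A.

A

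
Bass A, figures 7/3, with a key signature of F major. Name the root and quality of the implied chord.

A minor seventh

The figures 7/3 indicate a seventh chord in root position.
In root position the bass is the root, so the root is A.
The chord tones are A, C, E, G, giving A minor seventh.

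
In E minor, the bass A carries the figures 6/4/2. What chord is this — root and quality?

B minor seventh

The figures 6/4/2 indicate a seventh chord in third inversion.
In third inversion the root lies a second above the bass: a second above A in E minor is B.
The chord tones are A, B, D, F#, giving B minor seventh.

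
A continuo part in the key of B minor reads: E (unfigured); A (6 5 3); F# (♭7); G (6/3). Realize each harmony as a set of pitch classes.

E, G, B | A, C#, E, F# | F#, A, C#, Eb | G, B, E

E (5/3): E, G, B.
A (6/5/3): A, C#, E, F#.
F# (b7/5/3): F#, A, C#, Eb.
G (6/3): G, B, E.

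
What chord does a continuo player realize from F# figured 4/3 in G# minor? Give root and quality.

B major seventh

The figures 4/3 indicate a seventh chord in second inversion.
In second inversion the root lies a fourth above the bass: a fourth above F# in G# minor is B.
The chord tones are F#, A#, B, D#, giving B major seventh.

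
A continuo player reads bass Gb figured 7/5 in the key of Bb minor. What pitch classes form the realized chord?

Gb, Bb, Db, F

The written figures 7/5 are shorthand for 7/5/3: the 3 is implied.
A third above Gb in this key is Bb.
A fifth above Gb in this key is Db.
A seventh above Gb in this key is F.
Together with the bass Gb, this spells Gb major seventh in root position.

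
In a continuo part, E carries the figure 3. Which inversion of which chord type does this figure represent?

triad, root position

3 is shorthand for 5/3.
Intervals of 5/3 above the bass form a triad; the bass is the root, so this is root position.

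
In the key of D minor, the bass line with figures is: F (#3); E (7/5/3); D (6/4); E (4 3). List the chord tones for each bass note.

F (5/#3): F, A#, C.
E (7/5/3): E, G, Bb, D.
D (6/4): D, G, Bb.
E (6/4/3): E, G, A, C.

F, A#, C | E, G, Bb, D | D, G, Bb | E, G, A, C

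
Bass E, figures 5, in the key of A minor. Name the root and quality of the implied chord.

E minor

The figures 5 indicate a triad in root position.
In root position the bass is the root, so the root is E.
The chord tones are E, G, B, giving E minor.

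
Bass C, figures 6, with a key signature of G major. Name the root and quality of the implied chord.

The figures 6 indicate a triad in first inversion.
In first inversion the root lies a sixth above the bass: a sixth above C in G major is A.
The chord tones are C, E, A, giving A minor.

A minor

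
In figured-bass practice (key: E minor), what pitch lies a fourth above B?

E

Counting 3 letter steps above B lands on E; in E minor, that letter is E.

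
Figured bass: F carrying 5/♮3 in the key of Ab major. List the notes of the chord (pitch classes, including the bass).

A third above F in this key is Ab, made natural (A) by the ♮ figure.
A fifth above F in this key is C.
Together with the bass F, this spells F major in root position.

F, A, C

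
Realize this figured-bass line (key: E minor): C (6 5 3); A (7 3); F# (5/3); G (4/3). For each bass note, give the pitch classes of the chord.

C, E, G, A | A, C, E, G | F#, A, C | G, B, C, E

C (6/5/3): C, E, G, A.
A (7/5/3): A, C, E, G.
F# (5/3): F#, A, C.
G (6/4/3): G, B, C, E.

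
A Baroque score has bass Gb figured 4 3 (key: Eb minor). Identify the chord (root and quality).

Cb major seventh

The figures 4 3 indicate a seventh chord in second inversion.
In second inversion the root lies a fourth above the bass: a fourth above Gb in Eb minor is Cb.
The chord tones are Gb, Bb, Cb, Eb, giving Cb major seventh.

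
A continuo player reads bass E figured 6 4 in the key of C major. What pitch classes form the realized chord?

A fourth above E in this key is A.
A sixth above E in this key is C.
Together with the bass E, this spells A minor in second inversion.

E, A, C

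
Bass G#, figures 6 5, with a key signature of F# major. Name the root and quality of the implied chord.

E# half-diminished seventh

The figures 6 5 indicate a seventh chord in first inversion.
In first inversion the root lies a sixth above the bass: a sixth above G# in F# major is E#.
The chord tones are G#, B, D#, E#, giving E# half-diminished seventh.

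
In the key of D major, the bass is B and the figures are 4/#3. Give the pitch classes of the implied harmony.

B, D#, E, G

The written figures 4/#3 are shorthand for 6/4/3: the 6 is implied.
A third above B in this key is D, raised to D# by the sharp.
A fourth above B in this key is E.
A sixth above B in this key is G.
Together with the bass B, this spells E minor-major seventh in second inversion.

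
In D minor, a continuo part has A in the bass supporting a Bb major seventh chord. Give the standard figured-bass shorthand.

A is the seventh of Bb major seventh, so the chord is in third inversion.
A seventh chord in third inversion is figured 6/4/2, conventionally abbreviated 4/2.

4/2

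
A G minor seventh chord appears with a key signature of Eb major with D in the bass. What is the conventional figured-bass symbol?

D is the fifth of G minor seventh, so the chord is in second inversion.
A seventh chord in second inversion is figured 6/4/3, conventionally abbreviated 4/3.

4/3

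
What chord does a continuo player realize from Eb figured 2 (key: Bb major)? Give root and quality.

F dominant seventh

The figures 2 indicate a seventh chord in third inversion.
In third inversion the root lies a second above the bass: a second above Eb in Bb major is F.
The chord tones are Eb, F, A, C, giving F dominant seventh.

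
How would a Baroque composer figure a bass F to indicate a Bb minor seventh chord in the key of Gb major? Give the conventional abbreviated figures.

F is the fifth of Bb minor seventh, so the chord is in second inversion.
A seventh chord in second inversion is figured 6/4/3, conventionally abbreviated 4/3.

4/3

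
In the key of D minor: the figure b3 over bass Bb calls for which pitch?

Db

Counting 2 letter steps above Bb lands on D; in D minor, that letter is D.
The b3 figure lowers it a semitone, giving Db.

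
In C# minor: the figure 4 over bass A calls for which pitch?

Counting 3 letter steps above A lands on D; in C# minor, that letter is D#.

D#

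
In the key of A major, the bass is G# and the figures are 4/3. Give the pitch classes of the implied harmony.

The written figures 4/3 are shorthand for 6/4/3: the 6 is implied.
A third above G# in this key is B.
A fourth above G# in this key is C#.
A sixth above G# in this key is E.
Together with the bass G#, this spells C# minor seventh in second inversion.

G#, B, C#, E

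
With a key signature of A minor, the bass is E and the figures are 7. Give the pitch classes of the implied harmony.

The written figures 7 are shorthand for 7/5/3: the 5/3 are implied.
A third above E in this key is G.
A fifth above E in this key is B.
A seventh above E in this key is D.
Together with the bass E, this spells E minor seventh in root position.

E, G, B, D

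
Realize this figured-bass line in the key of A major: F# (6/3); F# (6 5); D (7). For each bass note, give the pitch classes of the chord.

F# (6/3): F#, A, D.
F# (6/5/3): F#, A, C#, D.
D (7/5/3): D, F#, A, C#.

F#, A, D | F#, A, C#, D | D, F#, A, C#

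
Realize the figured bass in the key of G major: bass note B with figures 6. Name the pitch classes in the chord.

The written figures 6 are shorthand for 6/3: the 3 is implied.
A third above B in this key is D.
A sixth above B in this key is G.
Together with the bass B, this spells G major in first inversion.

B, D, G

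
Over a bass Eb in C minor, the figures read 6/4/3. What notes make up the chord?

A third above Eb in this key is G.
A fourth above Eb in this key is Ab.
A sixth above Eb in this key is C.
Together with the bass Eb, this spells Ab major seventh in second inversion.

Eb, G, Ab, C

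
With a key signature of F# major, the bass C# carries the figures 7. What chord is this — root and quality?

The figures 7 indicate a seventh chord in root position.
In root position the bass is the root, so the root is C#.
The chord tones are C#, E#, G#, B, giving C# dominant seventh.

C# dominant seventh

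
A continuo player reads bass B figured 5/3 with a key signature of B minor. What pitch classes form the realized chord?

B, D, F#

A third above B in this key is D.
A fifth above B in this key is F#.
Together with the bass B, this spells B minor in root position.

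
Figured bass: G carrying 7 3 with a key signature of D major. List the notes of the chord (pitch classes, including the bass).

The written figures 7 3 are shorthand for 7/5/3: the 5 is implied.
A third above G in this key is B.
A fifth above G in this key is D.
A seventh above G in this key is F#.
Together with the bass G, this spells G major seventh in root position.

G, B, D, F#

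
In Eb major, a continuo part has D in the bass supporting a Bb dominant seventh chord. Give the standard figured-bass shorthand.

D is the third of Bb dominant seventh, so the chord is in first inversion.
A seventh chord in first inversion is figured 6/5/3, conventionally abbreviated 6/5.

6/5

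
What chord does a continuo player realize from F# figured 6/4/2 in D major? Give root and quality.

The figures 6/4/2 indicate a seventh chord in third inversion.
In third inversion the root lies a second above the bass: a second above F# in D major is G.
The chord tones are F#, G, B, D, giving G major seventh.

G major seventh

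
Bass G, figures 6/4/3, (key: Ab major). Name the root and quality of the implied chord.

C minor seventh

The figures 6/4/3 indicate a seventh chord in second inversion.
In second inversion the root lies a fourth above the bass: a fourth above G in Ab major is C.
The chord tones are G, Bb, C, Eb, giving C minor seventh.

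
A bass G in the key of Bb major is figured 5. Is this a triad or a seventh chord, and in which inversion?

triad, root position

5 is shorthand for 5/3.
Intervals of 5/3 above the bass form a triad; the bass is the root, so this is root position.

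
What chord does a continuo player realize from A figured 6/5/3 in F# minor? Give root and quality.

F# minor seventh

The figures 6/5/3 indicate a seventh chord in first inversion.
In first inversion the root lies a sixth above the bass: a sixth above A in F# minor is F#.
The chord tones are A, C#, E, F#, giving F# minor seventh.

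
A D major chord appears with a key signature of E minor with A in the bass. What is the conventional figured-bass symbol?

6/4

A is the fifth of D major, so the chord is in second inversion.
A triad in second inversion is figured 6/4, conventionally abbreviated 6/4.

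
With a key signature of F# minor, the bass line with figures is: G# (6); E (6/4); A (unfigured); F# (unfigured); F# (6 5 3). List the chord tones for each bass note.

G#, B, E | E, A, C# | A, C#, E | F#, A, C# | F#, A, C#, D

G# (6/3): G#, B, E.
E (6/4): E, A, C#.
A (5/3): A, C#, E.
F# (5/3): F#, A, C#.
F# (6/5/3): F#, A, C#, D.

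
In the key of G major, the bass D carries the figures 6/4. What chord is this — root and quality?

G major

The figures 6/4 indicate a triad in second inversion.
In second inversion the root lies a fourth above the bass: a fourth above D in G major is G.
The chord tones are D, G, B, giving G major.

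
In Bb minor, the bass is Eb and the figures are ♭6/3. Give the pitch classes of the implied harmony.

Eb, Gb, Cb

A third above Eb in this key is Gb.
A sixth above Eb in this key is C, lowered to Cb by the flat.
Together with the bass Eb, this spells Cb major in first inversion.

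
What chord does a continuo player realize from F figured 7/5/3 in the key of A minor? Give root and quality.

F major seventh

The figures 7/5/3 indicate a seventh chord in root position.
In root position the bass is the root, so the root is F.
The chord tones are F, A, C, E, giving F major seventh.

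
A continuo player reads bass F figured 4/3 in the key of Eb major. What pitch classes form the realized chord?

The written figures 4/3 are shorthand for 6/4/3: the 6 is implied.
A third above F in this key is Ab.
A fourth above F in this key is Bb.
A sixth above F in this key is D.
Together with the bass F, this spells Bb dominant seventh in second inversion.

F, Ab, Bb, D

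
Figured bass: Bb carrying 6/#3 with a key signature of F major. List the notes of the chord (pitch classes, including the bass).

Bb, D#, G

A third above Bb in this key is D, raised to D# by the sharp.
A sixth above Bb in this key is G.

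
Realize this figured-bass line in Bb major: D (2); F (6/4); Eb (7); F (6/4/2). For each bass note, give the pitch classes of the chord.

D, Eb, G, Bb | F, Bb, D | Eb, G, Bb, D | F, G, Bb, D

D (6/4/2): D, Eb, G, Bb.
F (6/4): F, Bb, D.
Eb (7/5/3): Eb, G, Bb, D.
F (6/4/2): F, G, Bb, D.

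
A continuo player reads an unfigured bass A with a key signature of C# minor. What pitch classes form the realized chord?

A, C#, E

An unfigured bass implies 5/3.
A third above A in this key is C#.
A fifth above A in this key is E.
Together with the bass A, this spells A major in root position.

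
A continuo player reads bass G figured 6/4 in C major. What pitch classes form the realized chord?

A fourth above G in this key is C.
A sixth above G in this key is E.
Together with the bass G, this spells C major in second inversion.

G, C, E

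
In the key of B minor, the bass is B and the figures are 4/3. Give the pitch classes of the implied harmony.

The written figures 4/3 are shorthand for 6/4/3: the 6 is implied.
A third above B in this key is D.
A fourth above B in this key is E.
A sixth above B in this key is G.
Together with the bass B, this spells E minor seventh in second inversion.

B, D, E, G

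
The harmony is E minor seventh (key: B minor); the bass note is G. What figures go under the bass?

G is the third of E minor seventh, so the chord is in first inversion.
A seventh chord in first inversion is figured 6/5/3, conventionally abbreviated 6/5.

6/5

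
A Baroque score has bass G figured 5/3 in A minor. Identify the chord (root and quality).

G major

The figures 5/3 indicate a triad in root position.
In root position the bass is the root, so the root is G.
The chord tones are G, B, D, giving G major.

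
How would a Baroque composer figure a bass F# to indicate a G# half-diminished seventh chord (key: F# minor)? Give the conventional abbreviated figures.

4/2

F# is the seventh of G# half-diminished seventh, so the chord is in third inversion.
A seventh chord in third inversion is figured 6/4/2, conventionally abbreviated 4/2.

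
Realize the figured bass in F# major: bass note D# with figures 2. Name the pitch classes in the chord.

D#, E#, G#, B

The written figures 2 are shorthand for 6/4/2: the 6/4 are implied.
A second above D# in this key is E#.
A fourth above D# in this key is G#.
A sixth above D# in this key is B.
Together with the bass D#, this spells E# half-diminished seventh in third inversion.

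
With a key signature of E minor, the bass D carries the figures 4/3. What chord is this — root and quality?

G major seventh

The figures 4/3 indicate a seventh chord in second inversion.
In second inversion the root lies a fourth above the bass: a fourth above D in E minor is G.
The chord tones are D, F#, G, B, giving G major seventh.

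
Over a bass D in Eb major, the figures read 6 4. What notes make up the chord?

A fourth above D in this key is G.
A sixth above D in this key is Bb.
Together with the bass D, this spells G minor in second inversion.

D, G, Bb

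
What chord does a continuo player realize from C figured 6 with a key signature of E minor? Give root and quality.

A minor

The figures 6 indicate a triad in first inversion.
In first inversion the root lies a sixth above the bass: a sixth above C in E minor is A.
The chord tones are C, E, A, giving A minor.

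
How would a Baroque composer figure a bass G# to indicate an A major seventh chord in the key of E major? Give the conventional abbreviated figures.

G# is the seventh of A major seventh, so the chord is in third inversion.
A seventh chord in third inversion is figured 6/4/2, conventionally abbreviated 4/2.

4/2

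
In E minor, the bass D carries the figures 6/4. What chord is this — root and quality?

G major

The figures 6/4 indicate a triad in second inversion.
In second inversion the root lies a fourth above the bass: a fourth above D in E minor is G.
The chord tones are D, G, B, giving G major.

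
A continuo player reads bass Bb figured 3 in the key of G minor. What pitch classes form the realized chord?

Bb, D, F

The written figures 3 are shorthand for 5/3: the 5 is implied.
A third above Bb in this key is D.
A fifth above Bb in this key is F.
Together with the bass Bb, this spells Bb major in root position.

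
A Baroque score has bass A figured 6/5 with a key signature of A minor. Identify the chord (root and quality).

The figures 6/5 indicate a seventh chord in first inversion.
In first inversion the root lies a sixth above the bass: a sixth above A in A minor is F.
The chord tones are A, C, E, F, giving F major seventh.

F major seventh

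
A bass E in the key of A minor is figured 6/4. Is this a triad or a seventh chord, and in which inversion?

triad, second inversion

Intervals of 6/4 above the bass form a triad; the bass is the fifth, so this is second inversion.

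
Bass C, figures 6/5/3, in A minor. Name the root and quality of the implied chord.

A minor seventh

The figures 6/5/3 indicate a seventh chord in first inversion.
In first inversion the root lies a sixth above the bass: a sixth above C in A minor is A.
The chord tones are C, E, G, A, giving A minor seventh.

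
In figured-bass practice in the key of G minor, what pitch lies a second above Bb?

Counting 1 letter step above Bb lands on C; in G minor, that letter is C.

C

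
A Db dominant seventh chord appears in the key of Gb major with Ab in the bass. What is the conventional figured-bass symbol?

Ab is the fifth of Db dominant seventh, so the chord is in second inversion.
A seventh chord in second inversion is figured 6/4/3, conventionally abbreviated 4/3.

4/3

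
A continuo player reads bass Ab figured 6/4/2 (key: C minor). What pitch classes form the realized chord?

A second above Ab in this key is Bb.
A fourth above Ab in this key is D.
A sixth above Ab in this key is F.
Together with the bass Ab, this spells Bb dominant seventh in third inversion.

Ab, Bb, D, F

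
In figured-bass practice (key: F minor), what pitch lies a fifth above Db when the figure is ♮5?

Counting 4 letter steps above Db lands on A; in F minor, that letter is Ab.
The ♮5 figure makes it natural, giving A.

A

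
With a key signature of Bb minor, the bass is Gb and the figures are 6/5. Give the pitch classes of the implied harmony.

Gb, Bb, Db, Eb

The written figures 6/5 are shorthand for 6/5/3: the 3 is implied.
A third above Gb in this key is Bb.
A fifth above Gb in this key is Db.
A sixth above Gb in this key is Eb.
Together with the bass Gb, this spells Eb minor seventh in first inversion.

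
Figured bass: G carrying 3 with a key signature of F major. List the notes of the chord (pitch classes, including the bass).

The written figures 3 are shorthand for 5/3: the 5 is implied.
A third above G in this key is Bb.
A fifth above G in this key is D.
Together with the bass G, this spells G minor in root position.

G, Bb, D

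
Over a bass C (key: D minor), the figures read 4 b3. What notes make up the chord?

C, Eb, F, A

The written figures 4 b3 are shorthand for 6/4/3: the 6 is implied.
A third above C in this key is E, lowered to Eb by the flat.
A fourth above C in this key is F.
A sixth above C in this key is A.
Together with the bass C, this spells F dominant seventh in second inversion.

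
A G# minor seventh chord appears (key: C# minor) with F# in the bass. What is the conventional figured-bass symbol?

F# is the seventh of G# minor seventh, so the chord is in third inversion.
A seventh chord in third inversion is figured 6/4/2, conventionally abbreviated 4/2.

4/2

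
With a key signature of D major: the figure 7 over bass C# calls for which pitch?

B

Counting 6 letter steps above C# lands on B; in D major, that letter is B.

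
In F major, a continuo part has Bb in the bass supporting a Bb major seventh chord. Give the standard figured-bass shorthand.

7

Bb is the root of Bb major seventh, so the chord is in root position.
A seventh chord in root position is figured 7/5/3, conventionally abbreviated 7.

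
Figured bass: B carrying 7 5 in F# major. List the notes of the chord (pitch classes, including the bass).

The written figures 7 5 are shorthand for 7/5/3: the 3 is implied.
A third above B in this key is D#.
A fifth above B in this key is F#.
A seventh above B in this key is A#.
Together with the bass B, this spells B major seventh in root position.

B, D#, F#, A#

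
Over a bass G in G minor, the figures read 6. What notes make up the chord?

The written figures 6 are shorthand for 6/3: the 3 is implied.
A third above G in this key is Bb.
A sixth above G in this key is Eb.
Together with the bass G, this spells Eb major in first inversion.

G, Bb, Eb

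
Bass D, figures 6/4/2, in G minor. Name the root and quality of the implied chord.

The figures 6/4/2 indicate a seventh chord in third inversion.
In third inversion the root lies a second above the bass: a second above D in G minor is Eb.
The chord tones are D, Eb, G, Bb, giving Eb major seventh.

Eb major seventh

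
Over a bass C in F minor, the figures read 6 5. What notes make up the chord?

The written figures 6 5 are shorthand for 6/5/3: the 3 is implied.
A third above C in this key is Eb.
A fifth above C in this key is G.
A sixth above C in this key is Ab.
Together with the bass C, this spells Ab major seventh in first inversion.

C, Eb, G, Ab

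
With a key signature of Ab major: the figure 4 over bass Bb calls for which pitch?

Counting 3 letter steps above Bb lands on E; in Ab major, that letter is Eb.

Eb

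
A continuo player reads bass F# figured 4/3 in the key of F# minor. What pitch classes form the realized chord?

The written figures 4/3 are shorthand for 6/4/3: the 6 is implied.
A third above F# in this key is A.
A fourth above F# in this key is B.
A sixth above F# in this key is D.
Together with the bass F#, this spells B minor seventh in second inversion.

F#, A, B, D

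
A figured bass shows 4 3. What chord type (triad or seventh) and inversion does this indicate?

4 3 is shorthand for 6/4/3.
Intervals of 6/4/3 above the bass form a seventh chord; the bass is the fifth, so this is second inversion.

seventh chord, second inversion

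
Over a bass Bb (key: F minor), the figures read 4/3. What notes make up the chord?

Bb, Db, Eb, G

The written figures 4/3 are shorthand for 6/4/3: the 6 is implied.
A third above Bb in this key is Db.
A fourth above Bb in this key is Eb.
A sixth above Bb in this key is G.
Together with the bass Bb, this spells Eb dominant seventh in second inversion.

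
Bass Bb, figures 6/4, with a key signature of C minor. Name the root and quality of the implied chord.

The figures 6/4 indicate a triad in second inversion.
In second inversion the root lies a fourth above the bass: a fourth above Bb in C minor is Eb.
The chord tones are Bb, Eb, G, giving Eb major.

Eb major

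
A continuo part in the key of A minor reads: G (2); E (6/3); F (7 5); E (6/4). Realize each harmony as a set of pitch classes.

G (6/4/2): G, A, C, E.
E (6/3): E, G, C.
F (7/5/3): F, A, C, E.
E (6/4): E, A, C.

G, A, C, E | E, G, C | F, A, C, E | E, A, C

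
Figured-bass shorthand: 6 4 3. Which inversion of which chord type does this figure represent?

Intervals of 6/4/3 above the bass form a seventh chord; the bass is the fifth, so this is second inversion.

seventh chord, second inversion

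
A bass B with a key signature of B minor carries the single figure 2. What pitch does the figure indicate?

Counting 1 letter step above B lands on C; in B minor, that letter is C#.

C#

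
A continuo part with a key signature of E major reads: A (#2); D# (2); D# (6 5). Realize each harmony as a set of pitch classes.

A, B#, D#, F# | D#, E, G#, B | D#, F#, A, B

A (6/4/#2): A, B#, D#, F#.
D# (6/4/2): D#, E, G#, B.
D# (6/5/3): D#, F#, A, B.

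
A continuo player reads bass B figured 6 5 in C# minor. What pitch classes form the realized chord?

B, D#, F#, G#

The written figures 6 5 are shorthand for 6/5/3: the 3 is implied.
A third above B in this key is D#.
A fifth above B in this key is F#.
A sixth above B in this key is G#.
Together with the bass B, this spells G# minor seventh in first inversion.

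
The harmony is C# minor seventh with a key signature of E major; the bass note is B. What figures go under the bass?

B is the seventh of C# minor seventh, so the chord is in third inversion.
A seventh chord in third inversion is figured 6/4/2, conventionally abbreviated 4/2.

4/2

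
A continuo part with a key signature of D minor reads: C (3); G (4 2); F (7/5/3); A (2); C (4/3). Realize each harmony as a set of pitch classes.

C (5/3): C, E, G.
G (6/4/2): G, A, C, E.
F (7/5/3): F, A, C, E.
A (6/4/2): A, Bb, D, F.
C (6/4/3): C, E, F, A.

C, E, G | G, A, C, E | F, A, C, E | A, Bb, D, F | C, E, F, A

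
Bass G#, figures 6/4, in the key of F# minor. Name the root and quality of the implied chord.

C# minor

The figures 6/4 indicate a triad in second inversion.
In second inversion the root lies a fourth above the bass: a fourth above G# in F# minor is C#.
The chord tones are G#, C#, E, giving C# minor.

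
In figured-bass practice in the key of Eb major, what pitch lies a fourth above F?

Bb

Counting 3 letter steps above F lands on B; in Eb major, that letter is Bb.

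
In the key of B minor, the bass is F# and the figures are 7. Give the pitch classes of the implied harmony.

The written figures 7 are shorthand for 7/5/3: the 5/3 are implied.
A third above F# in this key is A.
A fifth above F# in this key is C#.
A seventh above F# in this key is E.
Together with the bass F#, this spells F# minor seventh in root position.

F#, A, C#, E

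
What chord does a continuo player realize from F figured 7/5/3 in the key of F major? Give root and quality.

The figures 7/5/3 indicate a seventh chord in root position.
In root position the bass is the root, so the root is F.
The chord tones are F, A, C, E, giving F major seventh.

F major seventh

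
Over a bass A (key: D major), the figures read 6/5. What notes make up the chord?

The written figures 6/5 are shorthand for 6/5/3: the 3 is implied.
A third above A in this key is C#.
A fifth above A in this key is E.
A sixth above A in this key is F#.
Together with the bass A, this spells F# minor seventh in first inversion.

A, C#, E, F#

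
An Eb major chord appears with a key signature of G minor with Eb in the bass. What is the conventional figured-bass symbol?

Eb is the root of Eb major, so the chord is in root position.
A triad in root position is figured 5/3, conventionally abbreviated (no figures — root-position triad).

no figures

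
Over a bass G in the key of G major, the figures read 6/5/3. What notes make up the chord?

G, B, D, E

A third above G in this key is B.
A fifth above G in this key is D.
A sixth above G in this key is E.
Together with the bass G, this spells E minor seventh in first inversion.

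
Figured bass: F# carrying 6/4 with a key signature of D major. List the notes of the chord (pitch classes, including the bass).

F#, B, D

A fourth above F# in this key is B.
A sixth above F# in this key is D.
Together with the bass F#, this spells B minor in second inversion.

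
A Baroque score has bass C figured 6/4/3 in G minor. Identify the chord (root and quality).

The figures 6/4/3 indicate a seventh chord in second inversion.
In second inversion the root lies a fourth above the bass: a fourth above C in G minor is F.
The chord tones are C, Eb, F, A, giving F dominant seventh.

F dominant seventh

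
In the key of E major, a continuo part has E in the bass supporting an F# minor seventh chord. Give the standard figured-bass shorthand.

E is the seventh of F# minor seventh, so the chord is in third inversion.
A seventh chord in third inversion is figured 6/4/2, conventionally abbreviated 4/2.

4/2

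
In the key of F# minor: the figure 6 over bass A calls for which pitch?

F#

Counting 5 letter steps above A lands on F; in F# minor, that letter is F#.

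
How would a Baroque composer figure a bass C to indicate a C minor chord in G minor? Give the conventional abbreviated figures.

no figures

C is the root of C minor, so the chord is in root position.
A triad in root position is figured 5/3, conventionally abbreviated (no figures — root-position triad).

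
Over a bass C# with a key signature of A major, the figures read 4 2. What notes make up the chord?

C#, D, F#, A

The written figures 4 2 are shorthand for 6/4/2: the 6 is implied.
A second above C# in this key is D.
A fourth above C# in this key is F#.
A sixth above C# in this key is A.
Together with the bass C#, this spells D major seventh in third inversion.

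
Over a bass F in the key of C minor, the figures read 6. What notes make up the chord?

The written figures 6 are shorthand for 6/3: the 3 is implied.
A third above F in this key is Ab.
A sixth above F in this key is D.
Together with the bass F, this spells D diminished in first inversion.

F, Ab, D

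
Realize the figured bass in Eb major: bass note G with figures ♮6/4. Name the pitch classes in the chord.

A fourth above G in this key is C.
A sixth above G in this key is Eb, made natural (E) by the ♮ figure.
Together with the bass G, this spells C major in second inversion.

G, C, E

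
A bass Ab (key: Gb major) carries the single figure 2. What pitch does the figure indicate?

Bb

Counting 1 letter step above Ab lands on B; in Gb major, that letter is Bb.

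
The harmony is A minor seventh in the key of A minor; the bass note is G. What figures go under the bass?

4/2

G is the seventh of A minor seventh, so the chord is in third inversion.
A seventh chord in third inversion is figured 6/4/2, conventionally abbreviated 4/2.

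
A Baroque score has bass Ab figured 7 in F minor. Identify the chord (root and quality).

Ab major seventh

The figures 7 indicate a seventh chord in root position.
In root position the bass is the root, so the root is Ab.
The chord tones are Ab, C, Eb, G, giving Ab major seventh.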